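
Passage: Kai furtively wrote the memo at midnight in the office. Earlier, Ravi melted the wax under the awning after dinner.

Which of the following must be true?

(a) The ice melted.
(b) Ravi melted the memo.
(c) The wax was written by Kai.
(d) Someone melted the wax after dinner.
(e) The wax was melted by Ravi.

(a) Not entailed — the wax is what melted, not the ice.
(b) Not entailed — Ravi melted the wax, not the memo; the memo belongs to the writing event.
(c) Not entailed — Kai wrote the memo, not the wax; the wax belongs to the melting event.
(d) Entailed — every conjunct here is already in the original melting event.
(e) Entailed — every conjunct here is already in the original melting event.

(d), (e)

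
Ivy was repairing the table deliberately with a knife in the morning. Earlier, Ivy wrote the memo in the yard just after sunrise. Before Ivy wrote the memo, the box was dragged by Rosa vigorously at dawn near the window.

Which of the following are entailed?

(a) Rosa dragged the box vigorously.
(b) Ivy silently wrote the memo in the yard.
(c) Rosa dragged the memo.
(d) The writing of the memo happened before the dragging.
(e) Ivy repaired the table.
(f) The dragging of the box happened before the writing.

(a) Entailed — dropping 'at dawn', 'near the window' leaves a sub-description the original still satisfies.
(b) Not entailed — 'silently' adds information not in the original event.
(c) Not entailed — Rosa dragged the box, not the memo; the memo belongs to the writing event.
(d) Not entailed — the narrative places the dragging before the writing, not after.
(e) Not entailed — 'was repairing' is progressive on an accomplishment; it does not entail the completed 'repaired'.
(f) Entailed — the narrative places the dragging before the writing.

(a), (f)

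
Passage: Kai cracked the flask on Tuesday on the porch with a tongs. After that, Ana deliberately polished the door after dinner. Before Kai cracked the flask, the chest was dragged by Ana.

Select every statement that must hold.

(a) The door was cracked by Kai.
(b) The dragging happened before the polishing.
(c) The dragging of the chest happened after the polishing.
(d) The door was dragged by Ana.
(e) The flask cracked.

(a) Not entailed — Kai cracked the flask, not the door; the door belongs to the polishing event.
(b) Entailed — the narrative places the dragging before the polishing.
(c) Not entailed — the narrative places the dragging before the polishing, not after.
(d) Not entailed — Ana dragged the chest, not the door; the door belongs to the polishing event.
(e) Entailed — 'Kai cracked the flask' is causative; it entails the inchoative 'the flask cracked'.

(b), (e)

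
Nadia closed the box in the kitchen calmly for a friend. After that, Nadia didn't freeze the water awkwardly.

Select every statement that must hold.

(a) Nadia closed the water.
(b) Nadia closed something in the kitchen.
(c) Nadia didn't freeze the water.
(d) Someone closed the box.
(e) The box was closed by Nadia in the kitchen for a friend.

(a) Not entailed — Nadia closed the box, not the water; the water belongs to the freezing event.
(b) Entailed — this follows by dropping conjuncts from the closing event's description.
(c) Not entailed — dropping 'awkwardly' under negation is not valid — the original leaves open that Nadia froze the water some other way.
(d) Entailed — the original entails any weakening of itself; this just drops 'for a friend', 'in the kitchen', 'calmly' and generalizes the agent.
(e) Entailed — every conjunct here is already in the original closing event.

(b), (d), (e)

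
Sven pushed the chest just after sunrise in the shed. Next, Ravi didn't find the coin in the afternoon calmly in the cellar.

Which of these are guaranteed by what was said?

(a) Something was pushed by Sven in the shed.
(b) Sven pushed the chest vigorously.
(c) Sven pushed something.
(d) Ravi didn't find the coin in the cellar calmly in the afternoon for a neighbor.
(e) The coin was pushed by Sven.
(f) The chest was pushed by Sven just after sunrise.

(a), (c), (d), (f)

(a) Entailed — the original entails any weakening of itself; this just drops 'just after sunrise' and generalizes the patient.
(b) Not entailed — 'vigorously' adds information not in the original event.
(c) Entailed — every conjunct here is already in the original pushing event.
(d) Entailed — under negation, adding a further restriction is entailed: if no such finding event occurred, none occurred for a neighbor either.
(e) Not entailed — Sven pushed the chest, not the coin; the coin belongs to the finding event.
(f) Entailed — dropping 'in the shed' leaves a sub-description the original still satisfies.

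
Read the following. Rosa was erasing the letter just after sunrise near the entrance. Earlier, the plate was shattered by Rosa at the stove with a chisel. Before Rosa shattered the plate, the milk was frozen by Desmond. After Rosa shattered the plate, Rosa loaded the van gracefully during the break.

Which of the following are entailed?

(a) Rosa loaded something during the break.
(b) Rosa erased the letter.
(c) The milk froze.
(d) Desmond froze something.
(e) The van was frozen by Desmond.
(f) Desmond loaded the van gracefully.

(a) Entailed — every conjunct here is already in the original loading event.
(b) Not entailed — 'was erasing' is progressive on an accomplishment; it does not entail the completed 'erased'.
(c) Entailed — 'Desmond froze the milk' is causative; it entails the inchoative 'the milk froze'.
(d) Entailed — every conjunct here is already in the original freezing event.
(e) Not entailed — Desmond froze the milk, not the van; the van belongs to the loading event.
(f) Not entailed — the passage has Rosa loading the van, not Desmond.

(a), (c), (d)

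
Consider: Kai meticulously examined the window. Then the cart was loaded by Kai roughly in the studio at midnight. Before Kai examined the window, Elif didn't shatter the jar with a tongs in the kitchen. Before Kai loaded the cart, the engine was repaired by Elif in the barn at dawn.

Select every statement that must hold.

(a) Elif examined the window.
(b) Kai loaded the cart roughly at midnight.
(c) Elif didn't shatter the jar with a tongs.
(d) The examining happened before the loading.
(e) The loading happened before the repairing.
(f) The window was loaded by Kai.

(a) Not entailed — the passage has Kai examining the window, not Elif.
(b) Entailed — this follows by dropping conjuncts from the loading event's description.
(c) Not entailed — dropping 'in the kitchen' under negation is not valid — the original leaves open that Elif shattered the jar some other way.
(d) Entailed — the narrative places the examining before the loading.
(e) Not entailed — the narrative places the repairing before the loading, not after.
(f) Not entailed — Kai loaded the cart, not the window; the window belongs to the examining event.

(b), (d)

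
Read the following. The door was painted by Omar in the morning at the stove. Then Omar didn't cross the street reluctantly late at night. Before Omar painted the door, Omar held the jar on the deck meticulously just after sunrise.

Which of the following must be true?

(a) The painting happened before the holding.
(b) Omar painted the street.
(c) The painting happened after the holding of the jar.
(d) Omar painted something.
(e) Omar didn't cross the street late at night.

(c), (d)

(a) Not entailed — the narrative places the holding before the painting, not after.
(b) Not entailed — Omar painted the door, not the street; the street belongs to the crossing event.
(c) Entailed — the narrative places the holding before the painting.
(d) Entailed — this follows by dropping conjuncts from the painting event's description.
(e) Not entailed — dropping 'reluctantly' under negation is not valid — the original leaves open that Omar crossed the street some other way.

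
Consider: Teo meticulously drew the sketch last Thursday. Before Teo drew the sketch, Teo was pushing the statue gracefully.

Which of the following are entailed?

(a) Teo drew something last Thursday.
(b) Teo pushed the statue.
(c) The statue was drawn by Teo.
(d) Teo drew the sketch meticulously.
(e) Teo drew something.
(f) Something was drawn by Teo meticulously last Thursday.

(a) Entailed — the original entails any weakening of itself; this just drops 'meticulously' and generalizes the patient.
(b) Entailed — 'push' is an activity; 'was pushing' entails that some pushing happened, so 'pushed' holds.
(c) Not entailed — Teo drew the sketch, not the statue; the statue belongs to the pushing event.
(d) Entailed — the original entails any weakening of itself; this just drops 'last Thursday'.
(e) Entailed — the original entails any weakening of itself; this just drops 'meticulously', 'last Thursday' and generalizes the patient.
(f) Entailed — the original entails any weakening of itself; this just generalizes the patient.

(a), (b), (d), (e), (f)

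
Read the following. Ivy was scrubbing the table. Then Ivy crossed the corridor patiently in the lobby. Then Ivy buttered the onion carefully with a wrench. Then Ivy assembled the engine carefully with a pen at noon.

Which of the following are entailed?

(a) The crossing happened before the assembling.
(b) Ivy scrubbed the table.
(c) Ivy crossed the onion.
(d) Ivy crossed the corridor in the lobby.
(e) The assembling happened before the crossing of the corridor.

(a) Entailed — the narrative places the crossing before the assembling.
(b) Entailed — 'scrub' is an activity; 'was scrubbing' entails that some scrubbing happened, so 'scrubbed' holds.
(c) Not entailed — Ivy crossed the corridor, not the onion; the onion belongs to the buttering event.
(d) Entailed — this follows by dropping conjuncts from the crossing event's description.
(e) Not entailed — the narrative places the crossing before the assembling, not after.

(a), (b), (d)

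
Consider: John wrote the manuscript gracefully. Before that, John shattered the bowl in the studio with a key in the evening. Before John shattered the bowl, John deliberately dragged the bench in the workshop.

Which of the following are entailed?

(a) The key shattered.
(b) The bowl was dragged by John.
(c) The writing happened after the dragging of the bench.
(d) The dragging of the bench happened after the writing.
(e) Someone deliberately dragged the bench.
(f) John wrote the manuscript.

(a) Not entailed — the bowl is what shattered, not the key.
(b) Not entailed — John dragged the bench, not the bowl; the bowl belongs to the shattering event.
(c) Entailed — the narrative places the dragging before the writing.
(d) Not entailed — the narrative places the dragging before the writing, not after.
(e) Entailed — this follows by dropping conjuncts from the dragging event's description.
(f) Entailed — dropping 'gracefully' leaves a sub-description the original still satisfies.

(c), (e), (f)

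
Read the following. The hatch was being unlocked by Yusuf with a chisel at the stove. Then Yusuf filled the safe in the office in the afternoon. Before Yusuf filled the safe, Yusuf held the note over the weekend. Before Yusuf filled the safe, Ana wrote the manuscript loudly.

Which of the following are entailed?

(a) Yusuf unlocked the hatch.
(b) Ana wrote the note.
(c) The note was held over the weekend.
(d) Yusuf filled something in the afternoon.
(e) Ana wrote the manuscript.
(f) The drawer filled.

(a) Not entailed — 'was unlocking' is progressive on an accomplishment; it does not entail the completed 'unlocked'.
(b) Not entailed — Ana wrote the manuscript, not the note; the note belongs to the holding event.
(c) Entailed — every conjunct here is already in the original holding event.
(d) Entailed — this follows by dropping conjuncts from the filling event's description.
(e) Entailed — dropping 'loudly' leaves a sub-description the original still satisfies.
(f) Not entailed — the safe is what filled, not the drawer.

(c), (d), (e)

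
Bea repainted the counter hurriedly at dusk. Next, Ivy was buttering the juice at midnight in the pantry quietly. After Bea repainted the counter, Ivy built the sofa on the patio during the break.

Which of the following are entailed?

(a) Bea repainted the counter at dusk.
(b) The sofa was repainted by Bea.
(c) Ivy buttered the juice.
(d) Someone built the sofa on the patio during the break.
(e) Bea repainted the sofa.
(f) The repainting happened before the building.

(a), (d), (f)

(a) Entailed — every conjunct here is already in the original repainting event.
(b) Not entailed — Bea repainted the counter, not the sofa; the sofa belongs to the building event.
(c) Not entailed — 'was buttering' is progressive on an accomplishment; it does not entail the completed 'buttered'.
(d) Entailed — this follows by dropping conjuncts from the building event's description.
(e) Not entailed — Bea repainted the counter, not the sofa; the sofa belongs to the building event.
(f) Entailed — the narrative places the repainting before the building.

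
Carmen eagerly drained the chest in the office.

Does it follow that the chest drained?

yes

'Carmen drained the chest' is the causative; it entails the inchoative 'the chest drained'.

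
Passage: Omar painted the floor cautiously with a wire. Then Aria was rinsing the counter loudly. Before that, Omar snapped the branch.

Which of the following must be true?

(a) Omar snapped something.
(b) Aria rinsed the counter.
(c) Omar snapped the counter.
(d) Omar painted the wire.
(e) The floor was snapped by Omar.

(a), (b)

(a) Entailed — generalizing the patient leaves a sub-description the original still satisfies.
(b) Entailed — 'rinse' is an activity; 'was rinsing' entails that some rinsing happened, so 'rinsed' holds.
(c) Not entailed — Omar snapped the branch, not the counter; the counter belongs to the rinsing event.
(d) Not entailed — the wire is the instrument, not what was painted.
(e) Not entailed — Omar snapped the branch, not the floor; the floor belongs to the painting event.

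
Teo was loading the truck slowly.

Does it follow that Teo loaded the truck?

'was loading' is progressive; for an accomplishment like 'load the truck', it doesn't entail completion.

no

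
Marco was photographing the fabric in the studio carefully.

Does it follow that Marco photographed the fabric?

'was photographing' is progressive; for an accomplishment like 'photograph the fabric', it doesn't entail completion.

no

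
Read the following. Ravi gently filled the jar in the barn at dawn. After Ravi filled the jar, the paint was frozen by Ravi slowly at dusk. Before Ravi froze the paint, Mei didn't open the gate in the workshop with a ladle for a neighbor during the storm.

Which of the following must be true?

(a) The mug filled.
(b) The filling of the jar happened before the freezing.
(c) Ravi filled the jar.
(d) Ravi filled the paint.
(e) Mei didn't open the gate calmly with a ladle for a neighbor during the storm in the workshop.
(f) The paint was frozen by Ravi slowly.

(a) Not entailed — the jar is what filled, not the mug.
(b) Entailed — the narrative places the filling before the freezing.
(c) Entailed — the original entails any weakening of itself; this just drops 'in the barn', 'at dawn', 'gently'.
(d) Not entailed — Ravi filled the jar, not the paint; the paint belongs to the freezing event.
(e) Entailed — under negation, adding a further restriction is entailed: if no such opening event occurred, none occurred calmly either.
(f) Entailed — dropping 'at dusk' leaves a sub-description the original still satisfies.

(b), (c), (e), (f)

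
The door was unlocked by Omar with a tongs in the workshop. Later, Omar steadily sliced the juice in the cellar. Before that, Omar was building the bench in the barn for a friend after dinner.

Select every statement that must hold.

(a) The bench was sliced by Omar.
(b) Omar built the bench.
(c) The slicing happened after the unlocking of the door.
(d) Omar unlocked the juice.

(a) Not entailed — Omar sliced the juice, not the bench; the bench belongs to the building event.
(b) Not entailed — 'was building' is progressive on an accomplishment; it does not entail the completed 'built'.
(c) Entailed — the narrative places the unlocking before the slicing.
(d) Not entailed — Omar unlocked the door, not the juice; the juice belongs to the slicing event.

(c)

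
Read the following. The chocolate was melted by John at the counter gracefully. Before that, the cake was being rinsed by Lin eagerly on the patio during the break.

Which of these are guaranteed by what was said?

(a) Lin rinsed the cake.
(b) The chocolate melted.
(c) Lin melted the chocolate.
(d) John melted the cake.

(a) Entailed — 'rinse' is an activity; 'was rinsing' entails that some rinsing happened, so 'rinsed' holds.
(b) Entailed — 'John melted the chocolate' is causative; it entails the inchoative 'the chocolate melted'.
(c) Not entailed — the passage has John melting the chocolate, not Lin.
(d) Not entailed — John melted the chocolate, not the cake; the cake belongs to the rinsing event.

(a), (b)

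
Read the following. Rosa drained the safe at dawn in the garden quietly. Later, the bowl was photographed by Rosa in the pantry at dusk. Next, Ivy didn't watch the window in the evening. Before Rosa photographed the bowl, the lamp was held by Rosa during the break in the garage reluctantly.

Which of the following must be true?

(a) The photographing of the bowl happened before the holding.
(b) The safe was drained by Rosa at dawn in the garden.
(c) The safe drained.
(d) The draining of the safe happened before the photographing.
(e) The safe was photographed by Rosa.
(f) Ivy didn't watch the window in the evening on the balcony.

(b), (c), (d), (f)

(a) Not entailed — the narrative places the holding before the photographing, not after.
(b) Entailed — dropping 'quietly' leaves a sub-description the original still satisfies.
(c) Entailed — 'Rosa drained the safe' is causative; it entails the inchoative 'the safe drained'.
(d) Entailed — the narrative places the draining before the photographing.
(e) Not entailed — Rosa photographed the bowl, not the safe; the safe belongs to the draining event.
(f) Entailed — under negation, adding a further restriction is entailed: if no such watching event occurred, none occurred on the balcony either.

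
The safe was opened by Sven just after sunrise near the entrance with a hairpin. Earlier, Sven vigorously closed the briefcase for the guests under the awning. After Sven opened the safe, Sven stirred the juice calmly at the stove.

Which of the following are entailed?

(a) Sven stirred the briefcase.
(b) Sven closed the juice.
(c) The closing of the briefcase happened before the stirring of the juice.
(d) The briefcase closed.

(c), (d)

(a) Not entailed — Sven stirred the juice, not the briefcase; the briefcase belongs to the closing event.
(b) Not entailed — Sven closed the briefcase, not the juice; the juice belongs to the stirring event.
(c) Entailed — the narrative places the closing before the stirring.
(d) Entailed — 'Sven closed the briefcase' is causative; it entails the inchoative 'the briefcase closed'.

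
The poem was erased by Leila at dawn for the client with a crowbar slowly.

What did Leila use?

a crowbar

'with a crowbar' marks the instrument of the erasing event.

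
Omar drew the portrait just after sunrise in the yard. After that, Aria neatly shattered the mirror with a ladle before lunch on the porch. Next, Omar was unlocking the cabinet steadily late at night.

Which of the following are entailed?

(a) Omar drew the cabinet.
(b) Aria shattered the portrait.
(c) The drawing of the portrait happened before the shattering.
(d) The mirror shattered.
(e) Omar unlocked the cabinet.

(c), (d)

(a) Not entailed — Omar drew the portrait, not the cabinet; the cabinet belongs to the unlocking event.
(b) Not entailed — Aria shattered the mirror, not the portrait; the portrait belongs to the drawing event.
(c) Entailed — the narrative places the drawing before the shattering.
(d) Entailed — 'Aria shattered the mirror' is causative; it entails the inchoative 'the mirror shattered'.
(e) Not entailed — 'was unlocking' is progressive on an accomplishment; it does not entail the completed 'unlocked'.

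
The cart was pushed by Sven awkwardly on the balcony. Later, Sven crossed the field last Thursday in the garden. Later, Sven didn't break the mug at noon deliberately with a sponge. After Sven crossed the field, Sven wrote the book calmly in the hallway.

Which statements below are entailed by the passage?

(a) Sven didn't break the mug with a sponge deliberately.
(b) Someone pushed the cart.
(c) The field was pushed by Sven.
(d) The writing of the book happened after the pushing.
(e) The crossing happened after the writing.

(a) Not entailed — dropping 'at noon' under negation is not valid — the original leaves open that Sven broke the mug some other way.
(b) Entailed — the original entails any weakening of itself; this just drops 'awkwardly', 'on the balcony' and generalizes the agent.
(c) Not entailed — Sven pushed the cart, not the field; the field belongs to the crossing event.
(d) Entailed — the narrative places the pushing before the writing.
(e) Not entailed — the narrative places the crossing before the writing, not after.

(b), (d)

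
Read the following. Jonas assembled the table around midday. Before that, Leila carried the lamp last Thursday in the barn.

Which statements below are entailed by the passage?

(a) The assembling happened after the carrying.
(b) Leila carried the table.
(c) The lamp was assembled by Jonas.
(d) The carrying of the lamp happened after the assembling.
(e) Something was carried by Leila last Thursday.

(a), (e)

(a) Entailed — the narrative places the carrying before the assembling.
(b) Not entailed — Leila carried the lamp, not the table; the table belongs to the assembling event.
(c) Not entailed — Jonas assembled the table, not the lamp; the lamp belongs to the carrying event.
(d) Not entailed — the narrative places the carrying before the assembling, not after.
(e) Entailed — dropping 'in the barn' and generalizing the patient leaves a sub-description the original still satisfies.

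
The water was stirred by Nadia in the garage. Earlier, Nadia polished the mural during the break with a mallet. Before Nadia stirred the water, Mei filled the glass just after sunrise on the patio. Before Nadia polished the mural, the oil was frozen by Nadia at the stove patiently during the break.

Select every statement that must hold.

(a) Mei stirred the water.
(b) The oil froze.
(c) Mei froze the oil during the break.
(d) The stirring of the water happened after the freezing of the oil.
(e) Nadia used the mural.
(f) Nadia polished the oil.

(a) Not entailed — the passage has Nadia stirring the water, not Mei.
(b) Entailed — 'Nadia froze the oil' is causative; it entails the inchoative 'the oil froze'.
(c) Not entailed — the passage has Nadia freezing the oil, not Mei.
(d) Entailed — the narrative places the freezing before the stirring.
(e) Not entailed — the mural is the patient, not an instrument — Nadia used a mallet.
(f) Not entailed — Nadia polished the mural, not the oil; the oil belongs to the freezing event.

(b), (d)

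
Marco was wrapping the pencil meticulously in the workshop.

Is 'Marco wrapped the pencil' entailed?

'was wrapping' is progressive; for an accomplishment like 'wrap the pencil', it doesn't entail completion.

no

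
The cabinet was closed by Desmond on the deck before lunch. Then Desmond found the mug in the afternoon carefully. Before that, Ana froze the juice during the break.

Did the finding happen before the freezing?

The narrative orders the freezing before the finding.

no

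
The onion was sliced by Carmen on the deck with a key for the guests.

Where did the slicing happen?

on the deck

'on the deck' marks the location of the slicing event.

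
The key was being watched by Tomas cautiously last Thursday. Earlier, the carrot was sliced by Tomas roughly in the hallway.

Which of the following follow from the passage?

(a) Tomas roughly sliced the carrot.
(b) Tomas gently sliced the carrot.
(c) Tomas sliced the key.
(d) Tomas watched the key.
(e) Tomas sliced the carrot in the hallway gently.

(a) Entailed — every conjunct here is already in the original slicing event.
(b) Not entailed — 'gently' adds a manner not in (and inconsistent with) the original.
(c) Not entailed — Tomas sliced the carrot, not the key; the key belongs to the watching event.
(d) Entailed — 'watch' is an activity; 'was watching' entails that some watching happened, so 'watched' holds.
(e) Not entailed — 'gently' adds a manner not in (and inconsistent with) the original.

(a), (d)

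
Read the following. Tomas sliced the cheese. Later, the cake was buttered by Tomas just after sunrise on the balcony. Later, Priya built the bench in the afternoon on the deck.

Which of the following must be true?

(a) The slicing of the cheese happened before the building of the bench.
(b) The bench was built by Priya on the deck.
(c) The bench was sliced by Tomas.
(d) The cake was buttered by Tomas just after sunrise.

(a), (b), (d)

(a) Entailed — the narrative places the slicing before the building.
(b) Entailed — dropping 'in the afternoon' leaves a sub-description the original still satisfies.
(c) Not entailed — Tomas sliced the cheese, not the bench; the bench belongs to the building event.
(d) Entailed — this follows by dropping conjuncts from the buttering event's description.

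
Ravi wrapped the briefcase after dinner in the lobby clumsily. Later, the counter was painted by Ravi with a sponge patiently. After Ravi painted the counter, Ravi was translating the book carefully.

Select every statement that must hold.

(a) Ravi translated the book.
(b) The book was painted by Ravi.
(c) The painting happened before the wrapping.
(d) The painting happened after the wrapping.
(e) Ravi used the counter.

(a) Not entailed — 'was translating' is progressive on an accomplishment; it does not entail the completed 'translated'.
(b) Not entailed — Ravi painted the counter, not the book; the book belongs to the translating event.
(c) Not entailed — the narrative places the wrapping before the painting, not after.
(d) Entailed — the narrative places the wrapping before the painting.
(e) Not entailed — the counter is the patient, not an instrument — Ravi used a sponge.

(d)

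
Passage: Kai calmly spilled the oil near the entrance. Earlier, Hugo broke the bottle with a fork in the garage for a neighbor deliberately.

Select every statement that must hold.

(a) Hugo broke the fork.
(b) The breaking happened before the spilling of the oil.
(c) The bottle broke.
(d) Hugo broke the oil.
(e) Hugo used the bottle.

(a) Not entailed — the fork is the instrument, not what was broken.
(b) Entailed — the narrative places the breaking before the spilling.
(c) Entailed — 'Hugo broke the bottle' is causative; it entails the inchoative 'the bottle broke'.
(d) Not entailed — Hugo broke the bottle, not the oil; the oil belongs to the spilling event.
(e) Not entailed — the bottle is the patient, not an instrument — Hugo used a fork.

(b), (c)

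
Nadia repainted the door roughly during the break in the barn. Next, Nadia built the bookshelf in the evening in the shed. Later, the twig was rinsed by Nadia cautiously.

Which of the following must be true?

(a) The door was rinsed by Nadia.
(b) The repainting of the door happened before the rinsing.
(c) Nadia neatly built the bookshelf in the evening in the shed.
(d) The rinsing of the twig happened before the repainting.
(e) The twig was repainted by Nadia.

(a) Not entailed — Nadia rinsed the twig, not the door; the door belongs to the repainting event.
(b) Entailed — the narrative places the repainting before the rinsing.
(c) Not entailed — 'neatly' adds information not in the original event.
(d) Not entailed — the narrative places the repainting before the rinsing, not after.
(e) Not entailed — Nadia repainted the door, not the twig; the twig belongs to the rinsing event.

(b)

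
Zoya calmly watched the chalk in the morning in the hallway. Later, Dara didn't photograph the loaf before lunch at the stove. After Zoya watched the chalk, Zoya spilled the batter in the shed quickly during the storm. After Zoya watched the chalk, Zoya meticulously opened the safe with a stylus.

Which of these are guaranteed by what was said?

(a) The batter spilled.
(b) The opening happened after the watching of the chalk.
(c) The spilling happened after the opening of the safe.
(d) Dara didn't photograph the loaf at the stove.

(a) Entailed — 'Zoya spilled the batter' is causative; it entails the inchoative 'the batter spilled'.
(b) Entailed — the narrative places the watching before the opening.
(c) Not entailed — the narrative doesn't order the opening relative to the spilling.
(d) Not entailed — dropping 'before lunch' under negation is not valid — the original leaves open that Dara photographed the loaf some other way.

(a), (b)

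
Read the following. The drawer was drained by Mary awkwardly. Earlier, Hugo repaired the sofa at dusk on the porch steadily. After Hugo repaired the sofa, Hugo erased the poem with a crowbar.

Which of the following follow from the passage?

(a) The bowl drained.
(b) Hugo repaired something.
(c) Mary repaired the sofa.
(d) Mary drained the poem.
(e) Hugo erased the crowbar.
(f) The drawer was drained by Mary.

(b), (f)

(a) Not entailed — the drawer is what drained, not the bowl.
(b) Entailed — the original entails any weakening of itself; this just drops 'at dusk', 'on the porch', 'steadily' and generalizes the patient.
(c) Not entailed — the passage has Hugo repairing the sofa, not Mary.
(d) Not entailed — Mary drained the drawer, not the poem; the poem belongs to the erasing event.
(e) Not entailed — the crowbar is the instrument, not what was erased.
(f) Entailed — every conjunct here is already in the original draining event.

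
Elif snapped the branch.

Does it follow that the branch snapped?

'Elif snapped the branch' is the causative; it entails the inchoative 'the branch snapped'.

yes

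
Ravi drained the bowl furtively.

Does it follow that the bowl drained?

yes

'Ravi drained the bowl' is the causative; it entails the inchoative 'the bowl drained'.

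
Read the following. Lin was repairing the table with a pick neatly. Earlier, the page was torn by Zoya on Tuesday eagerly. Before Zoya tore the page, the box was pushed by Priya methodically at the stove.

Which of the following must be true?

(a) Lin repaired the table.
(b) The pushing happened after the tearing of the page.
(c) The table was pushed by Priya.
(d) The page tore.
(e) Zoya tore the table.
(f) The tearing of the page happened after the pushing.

(a) Not entailed — 'was repairing' is progressive on an accomplishment; it does not entail the completed 'repaired'.
(b) Not entailed — the narrative places the pushing before the tearing, not after.
(c) Not entailed — Priya pushed the box, not the table; the table belongs to the repairing event.
(d) Entailed — 'Zoya tore the page' is causative; it entails the inchoative 'the page tore'.
(e) Not entailed — Zoya tore the page, not the table; the table belongs to the repairing event.
(f) Entailed — the narrative places the pushing before the tearing.

(d), (f)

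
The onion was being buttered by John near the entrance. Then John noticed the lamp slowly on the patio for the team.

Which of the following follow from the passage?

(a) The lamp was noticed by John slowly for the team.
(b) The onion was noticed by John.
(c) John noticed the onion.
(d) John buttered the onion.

(a)

(a) Entailed — this follows by dropping conjuncts from the noticing event's description.
(b) Not entailed — John noticed the lamp, not the onion; the onion belongs to the buttering event.
(c) Not entailed — John noticed the lamp, not the onion; the onion belongs to the buttering event.
(d) Not entailed — 'was buttering' is progressive on an accomplishment; it does not entail the completed 'buttered'.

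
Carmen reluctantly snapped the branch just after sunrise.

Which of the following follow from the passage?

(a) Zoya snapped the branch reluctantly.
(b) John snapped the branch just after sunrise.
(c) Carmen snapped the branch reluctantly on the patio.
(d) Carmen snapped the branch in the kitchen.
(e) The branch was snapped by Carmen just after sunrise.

(e)

(a) Not entailed — the passage has Carmen snapping the branch, not Zoya.
(b) Not entailed — the passage has Carmen snapping the branch, not John.
(c) Not entailed — 'on the patio' adds information not in the original event.
(d) Not entailed — 'in the kitchen' adds information not in the original event.
(e) Entailed — this follows by dropping conjuncts from the snapping event's description.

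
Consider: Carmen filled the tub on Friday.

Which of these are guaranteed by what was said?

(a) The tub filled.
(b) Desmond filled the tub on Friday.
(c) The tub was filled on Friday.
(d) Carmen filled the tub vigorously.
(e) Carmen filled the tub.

(a), (c), (e)

(a) Entailed — 'Carmen filled the tub' is causative; it entails the inchoative 'the tub filled'.
(b) Not entailed — the passage has Carmen filling the tub, not Desmond.
(c) Entailed — this follows by dropping conjuncts from the filling event's description.
(d) Not entailed — 'vigorously' adds information not in the original event.
(e) Entailed — this follows by dropping conjuncts from the filling event's description.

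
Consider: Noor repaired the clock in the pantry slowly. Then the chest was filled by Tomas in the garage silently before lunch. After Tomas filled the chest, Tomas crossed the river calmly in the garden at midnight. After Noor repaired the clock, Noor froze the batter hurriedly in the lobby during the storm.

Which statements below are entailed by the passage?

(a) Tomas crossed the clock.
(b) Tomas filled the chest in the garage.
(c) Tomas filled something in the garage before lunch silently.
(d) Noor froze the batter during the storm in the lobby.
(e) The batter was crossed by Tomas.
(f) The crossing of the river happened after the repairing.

(a) Not entailed — Tomas crossed the river, not the clock; the clock belongs to the repairing event.
(b) Entailed — this follows by dropping conjuncts from the filling event's description.
(c) Entailed — every conjunct here is already in the original filling event.
(d) Entailed — the original entails any weakening of itself; this just drops 'hurriedly'.
(e) Not entailed — Tomas crossed the river, not the batter; the batter belongs to the freezing event.
(f) Entailed — the narrative places the repairing before the crossing.

(b), (c), (d), (f)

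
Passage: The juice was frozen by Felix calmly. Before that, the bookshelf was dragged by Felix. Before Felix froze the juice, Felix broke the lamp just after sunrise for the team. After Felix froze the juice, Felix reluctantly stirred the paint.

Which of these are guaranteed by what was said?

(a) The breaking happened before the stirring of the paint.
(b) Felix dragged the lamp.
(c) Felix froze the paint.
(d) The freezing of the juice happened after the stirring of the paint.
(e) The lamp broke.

(a), (e)

(a) Entailed — the narrative places the breaking before the stirring.
(b) Not entailed — Felix dragged the bookshelf, not the lamp; the lamp belongs to the breaking event.
(c) Not entailed — Felix froze the juice, not the paint; the paint belongs to the stirring event.
(d) Not entailed — the narrative places the freezing before the stirring, not after.
(e) Entailed — 'Felix broke the lamp' is causative; it entails the inchoative 'the lamp broke'.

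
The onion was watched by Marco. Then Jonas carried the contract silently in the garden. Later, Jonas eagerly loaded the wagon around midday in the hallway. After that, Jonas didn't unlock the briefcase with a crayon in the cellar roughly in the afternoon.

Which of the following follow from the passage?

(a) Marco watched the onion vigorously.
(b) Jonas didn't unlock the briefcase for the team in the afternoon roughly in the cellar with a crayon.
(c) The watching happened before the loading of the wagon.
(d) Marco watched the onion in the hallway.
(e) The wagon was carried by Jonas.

(b), (c)

(a) Not entailed — 'vigorously' adds information not in the original event.
(b) Entailed — under negation, adding a further restriction is entailed: if no such unlocking event occurred, none occurred for the team either.
(c) Entailed — the narrative places the watching before the loading.
(d) Not entailed — 'in the hallway' adds information not in the original event.
(e) Not entailed — Jonas carried the contract, not the wagon; the wagon belongs to the loading event.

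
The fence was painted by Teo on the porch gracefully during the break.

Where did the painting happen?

on the porch

'on the porch' marks the location of the painting event.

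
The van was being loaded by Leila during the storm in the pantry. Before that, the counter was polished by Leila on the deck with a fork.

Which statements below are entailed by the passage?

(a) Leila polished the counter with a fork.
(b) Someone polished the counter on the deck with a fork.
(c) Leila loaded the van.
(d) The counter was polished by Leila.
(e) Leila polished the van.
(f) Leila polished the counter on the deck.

(a) Entailed — dropping 'on the deck' leaves a sub-description the original still satisfies.
(b) Entailed — every conjunct here is already in the original polishing event.
(c) Not entailed — 'was loading' is progressive on an accomplishment; it does not entail the completed 'loaded'.
(d) Entailed — every conjunct here is already in the original polishing event.
(e) Not entailed — Leila polished the counter, not the van; the van belongs to the loading event.
(f) Entailed — the original entails any weakening of itself; this just drops 'with a fork'.

(a), (b), (d), (f)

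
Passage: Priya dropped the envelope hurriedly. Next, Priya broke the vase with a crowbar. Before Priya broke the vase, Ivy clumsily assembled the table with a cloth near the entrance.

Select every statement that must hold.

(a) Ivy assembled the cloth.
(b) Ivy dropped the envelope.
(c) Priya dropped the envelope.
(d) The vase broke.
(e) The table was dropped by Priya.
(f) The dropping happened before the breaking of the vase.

(c), (d), (f)

(a) Not entailed — the cloth is the instrument, not what was assembled.
(b) Not entailed — the passage has Priya dropping the envelope, not Ivy.
(c) Entailed — this follows by dropping conjuncts from the dropping event's description.
(d) Entailed — 'Priya broke the vase' is causative; it entails the inchoative 'the vase broke'.
(e) Not entailed — Priya dropped the envelope, not the table; the table belongs to the assembling event.
(f) Entailed — the narrative places the dropping before the breaking.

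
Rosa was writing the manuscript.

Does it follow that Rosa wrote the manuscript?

'was writing' is progressive; for an accomplishment like 'write the manuscript', it doesn't entail completion.

no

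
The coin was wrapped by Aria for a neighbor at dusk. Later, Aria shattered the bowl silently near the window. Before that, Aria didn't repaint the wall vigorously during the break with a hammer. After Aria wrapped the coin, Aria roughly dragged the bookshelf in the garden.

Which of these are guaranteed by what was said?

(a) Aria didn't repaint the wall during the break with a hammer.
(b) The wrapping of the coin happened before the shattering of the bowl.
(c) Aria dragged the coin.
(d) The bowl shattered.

(b), (d)

(a) Not entailed — dropping 'vigorously' under negation is not valid — the original leaves open that Aria repainted the wall some other way.
(b) Entailed — the narrative places the wrapping before the shattering.
(c) Not entailed — Aria dragged the bookshelf, not the coin; the coin belongs to the wrapping event.
(d) Entailed — 'Aria shattered the bowl' is causative; it entails the inchoative 'the bowl shattered'.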